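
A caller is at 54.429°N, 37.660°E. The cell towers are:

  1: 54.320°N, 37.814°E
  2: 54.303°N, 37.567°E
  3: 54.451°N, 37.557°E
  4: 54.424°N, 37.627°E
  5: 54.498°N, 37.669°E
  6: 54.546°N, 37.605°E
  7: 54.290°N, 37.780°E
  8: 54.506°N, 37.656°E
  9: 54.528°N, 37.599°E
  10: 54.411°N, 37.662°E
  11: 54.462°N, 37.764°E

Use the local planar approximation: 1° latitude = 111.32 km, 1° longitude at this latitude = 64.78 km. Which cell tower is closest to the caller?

10

Distances from 54.429°N, 37.660°E:
1: √((-0.109·111.32)² + (0.154·64.78)²) = √(147.23104 + 99.52297) = 15.708 km
2: √((-0.126·111.32)² + (-0.093·64.78)²) = √(196.73765 + 36.29508) = 15.265 km
3: √((0.022·111.32)² + (-0.103·64.78)²) = √(5.99780 + 44.52012) = 7.108 km
4: √((-0.005·111.32)² + (-0.033·64.78)²) = √(0.30980 + 4.56993) = 2.209 km
5: √((0.069·111.32)² + (0.009·64.78)²) = √(58.99899 + 0.33991) = 7.703 km
6: √((0.117·111.32)² + (-0.055·64.78)²) = √(169.63604 + 12.69426) = 13.503 km
7: √((-0.139·111.32)² + (0.120·64.78)²) = √(239.42858 + 60.42886) = 17.316 km
8: √((0.077·111.32)² + (-0.004·64.78)²) = √(73.47301 + 0.06714) = 8.576 km
9: √((0.099·111.32)² + (-0.061·64.78)²) = √(121.45539 + 15.61498) = 11.708 km
10: √((-0.018·111.32)² + (0.002·64.78)²) = √(4.01505 + 0.01679) = 2.008 km
11: √((0.033·111.32)² + (0.104·64.78)²) = √(13.49504 + 45.38879) = 7.674 km
Minimum: 10 at 2.008 km.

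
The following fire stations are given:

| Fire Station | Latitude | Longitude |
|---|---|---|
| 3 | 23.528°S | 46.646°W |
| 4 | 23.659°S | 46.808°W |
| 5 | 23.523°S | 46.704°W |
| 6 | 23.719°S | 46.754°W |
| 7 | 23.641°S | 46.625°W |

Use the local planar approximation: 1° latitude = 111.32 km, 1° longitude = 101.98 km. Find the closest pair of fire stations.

3 and 5

Pairwise distances:
3–4: √((-0.131·111.32)² + (-0.162·101.98)²) = √(212.66156 + 272.93551) = 22.036 km
3–5: √((0.005·111.32)² + (-0.058·101.98)²) = √(0.30980 + 34.98533) = 5.941 km
3–6: √((-0.191·111.32)² + (-0.108·101.98)²) = √(452.07775 + 121.30467) = 23.945 km
3–7: √((-0.113·111.32)² + (0.021·101.98)²) = √(158.23527 + 4.58636) = 12.760 km
4–5: √((0.136·111.32)² + (0.104·101.98)²) = √(229.20507 + 112.48554) = 18.485 km
4–6: √((-0.060·111.32)² + (0.054·101.98)²) = √(44.61171 + 30.32617) = 8.657 km
4–7: √((0.018·111.32)² + (0.183·101.98)²) = √(4.01505 + 348.28293) = 18.770 km
5–6: √((-0.196·111.32)² + (-0.050·101.98)²) = √(476.05654 + 25.99980) = 22.407 km
5–7: √((-0.118·111.32)² + (0.079·101.98)²) = √(172.54819 + 64.90590) = 15.410 km
6–7: √((0.078·111.32)² + (0.129·101.98)²) = √(75.39379 + 173.06508) = 15.763 km
Closest pair: 3–5 at 5.941 km.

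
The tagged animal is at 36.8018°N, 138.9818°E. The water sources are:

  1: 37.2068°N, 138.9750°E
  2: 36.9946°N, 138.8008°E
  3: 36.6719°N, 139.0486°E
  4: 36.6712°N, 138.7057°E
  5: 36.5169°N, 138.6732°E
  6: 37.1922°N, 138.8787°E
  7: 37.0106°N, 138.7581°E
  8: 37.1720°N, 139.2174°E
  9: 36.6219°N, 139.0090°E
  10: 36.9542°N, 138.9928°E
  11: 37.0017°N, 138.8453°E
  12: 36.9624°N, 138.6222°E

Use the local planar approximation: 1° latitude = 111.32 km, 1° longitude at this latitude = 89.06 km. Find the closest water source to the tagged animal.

Distances from 36.8018°N, 138.9818°E:
1: 45.0887 km
2: 26.8419 km
3: 15.6364 km
4: 28.5658 km
5: 41.9668 km
6: 44.4187 km
7: 30.6134 km
8: 46.2448 km
9: 20.1724 km
10: 16.9934 km
11: 25.3570 km
12: 36.6781 km
Minimum: 3 at 15.6364 km.

3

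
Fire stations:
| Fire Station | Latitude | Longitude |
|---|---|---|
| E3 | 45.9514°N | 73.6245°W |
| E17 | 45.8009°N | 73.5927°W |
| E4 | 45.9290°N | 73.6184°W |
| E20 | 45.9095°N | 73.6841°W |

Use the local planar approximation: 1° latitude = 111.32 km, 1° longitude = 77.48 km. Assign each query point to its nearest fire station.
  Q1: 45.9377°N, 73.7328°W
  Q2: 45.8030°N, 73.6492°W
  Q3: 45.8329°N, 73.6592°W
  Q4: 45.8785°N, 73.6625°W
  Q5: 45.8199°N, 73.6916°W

Q1 at 45.9377°N, 73.7328°W:
  E3: 8.5286 km
  E17: 18.7013 km
  E4: 8.9165 km
  E20: 4.9084 km
  → nearest: E20 (4.9084 km)
Q2 at 45.8030°N, 73.6492°W:
  E3: 16.6304 km
  E17: 4.3839 km
  E4: 14.2279 km
  E20: 12.1600 km
  → nearest: E17 (4.3839 km)
Q3 at 45.8329°N, 73.6592°W:
  E3: 13.4626 km
  E17: 6.2639 km
  E4: 11.1551 km
  E20: 8.7426 km
  → nearest: E17 (6.2639 km)
Q4 at 45.8785°N, 73.6625°W:
  E3: 8.6328 km
  E17: 10.1917 km
  E4: 6.5786 km
  E20: 3.8353 km
  → nearest: E20 (3.8353 km)
Q5 at 45.8199°N, 73.6916°W:
  E3: 15.5344 km
  E17: 7.9493 km
  E4: 13.4040 km
  E20: 9.9912 km
  → nearest: E17 (7.9493 km)

Q1→E20; Q2→E17; Q3→E17; Q4→E20; Q5→E17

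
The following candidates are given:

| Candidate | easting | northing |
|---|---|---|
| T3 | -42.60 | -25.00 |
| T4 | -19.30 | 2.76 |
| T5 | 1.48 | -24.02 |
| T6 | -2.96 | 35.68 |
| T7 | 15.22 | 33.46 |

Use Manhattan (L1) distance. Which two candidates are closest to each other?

Pairwise distances:
T6–T7: 20.40
T3–T5: 45.06
T4–T5: 47.56
T4–T6: 49.26
T3–T4: 51.06
T5–T6: 64.14
T4–T7: 65.22
T5–T7: 71.22
T3–T6: 100.32
T3–T7: 116.28
Closest pair: T6–T7 at 20.40.

T6 and T7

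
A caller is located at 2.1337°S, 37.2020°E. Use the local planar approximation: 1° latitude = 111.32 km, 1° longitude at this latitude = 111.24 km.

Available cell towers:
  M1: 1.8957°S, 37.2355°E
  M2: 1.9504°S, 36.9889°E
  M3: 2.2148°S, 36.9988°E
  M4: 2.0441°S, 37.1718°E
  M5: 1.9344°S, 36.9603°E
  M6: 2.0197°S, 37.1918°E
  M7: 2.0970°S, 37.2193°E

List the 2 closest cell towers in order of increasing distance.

M7, M4

Distances from 2.1337°S, 37.2020°E:
M1: 26.7550 km
M2: 31.2778 km
M3: 24.3402 km
M4: 10.5248 km
M5: 34.8585 km
M6: 12.7411 km
M7: 4.5160 km
Sorted: M7 (4.5160 km) < M4 (10.5248 km) < M6 (12.7411 km) < M3 (24.3402 km) < …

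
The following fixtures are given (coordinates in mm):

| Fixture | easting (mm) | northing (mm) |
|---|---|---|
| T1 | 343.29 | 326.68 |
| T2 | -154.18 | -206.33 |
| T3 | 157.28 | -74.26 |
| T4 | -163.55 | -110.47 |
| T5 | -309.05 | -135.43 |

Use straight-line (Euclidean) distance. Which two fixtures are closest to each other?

Pairwise distances:
T2–T4: 96.32 mm
T4–T5: 147.63 mm
T2–T5: 170.33 mm
T3–T4: 322.87 mm
T2–T3: 338.30 mm
T1–T3: 441.99 mm
T3–T5: 470.32 mm
T1–T4: 669.32 mm
T1–T2: 729.09 mm
T1–T5: 799.43 mm
Closest pair: T2–T4 at 96.32 mm.

T2 and T4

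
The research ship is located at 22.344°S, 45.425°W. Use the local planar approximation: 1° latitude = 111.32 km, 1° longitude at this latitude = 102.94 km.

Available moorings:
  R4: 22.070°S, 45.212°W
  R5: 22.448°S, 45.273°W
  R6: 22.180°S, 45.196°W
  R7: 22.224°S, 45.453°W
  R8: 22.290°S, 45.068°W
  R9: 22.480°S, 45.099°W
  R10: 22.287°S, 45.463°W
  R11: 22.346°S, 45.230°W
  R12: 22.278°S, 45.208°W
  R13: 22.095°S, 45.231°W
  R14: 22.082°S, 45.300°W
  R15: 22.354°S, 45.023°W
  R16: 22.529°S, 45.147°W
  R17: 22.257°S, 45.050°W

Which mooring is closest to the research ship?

Distances from 22.344°S, 45.425°W:
R4: 37.565 km
R5: 19.464 km
R6: 29.816 km
R7: 13.666 km
R8: 37.238 km
R9: 36.815 km
R10: 7.454 km
R11: 20.075 km
R12: 23.515 km
R13: 34.163 km
R14: 31.878 km
R15: 41.397 km
R16: 35.257 km
R17: 39.799 km
Minimum: R10 at 7.454 km.

R10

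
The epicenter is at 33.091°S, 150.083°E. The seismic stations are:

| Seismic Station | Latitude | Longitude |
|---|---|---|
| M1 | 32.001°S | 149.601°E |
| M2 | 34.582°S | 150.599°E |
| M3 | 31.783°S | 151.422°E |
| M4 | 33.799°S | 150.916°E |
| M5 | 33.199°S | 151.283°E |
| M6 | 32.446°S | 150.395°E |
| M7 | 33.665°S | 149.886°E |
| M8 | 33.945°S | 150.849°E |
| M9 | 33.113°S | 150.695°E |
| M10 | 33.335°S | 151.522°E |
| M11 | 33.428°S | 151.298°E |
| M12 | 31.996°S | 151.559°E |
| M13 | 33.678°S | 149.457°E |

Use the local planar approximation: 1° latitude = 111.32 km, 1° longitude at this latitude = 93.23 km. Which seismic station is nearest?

M9

Distances from 33.091°S, 150.083°E:
M1: 129.393 km
M2: 172.809 km
M3: 191.794 km
M4: 110.648 km
M5: 112.520 km
M6: 77.470 km
M7: 66.485 km
M8: 118.902 km
M9: 57.109 km
M10: 136.880 km
M11: 119.325 km
M12: 183.832 km
M13: 87.613 km
Minimum: M9 at 57.109 km.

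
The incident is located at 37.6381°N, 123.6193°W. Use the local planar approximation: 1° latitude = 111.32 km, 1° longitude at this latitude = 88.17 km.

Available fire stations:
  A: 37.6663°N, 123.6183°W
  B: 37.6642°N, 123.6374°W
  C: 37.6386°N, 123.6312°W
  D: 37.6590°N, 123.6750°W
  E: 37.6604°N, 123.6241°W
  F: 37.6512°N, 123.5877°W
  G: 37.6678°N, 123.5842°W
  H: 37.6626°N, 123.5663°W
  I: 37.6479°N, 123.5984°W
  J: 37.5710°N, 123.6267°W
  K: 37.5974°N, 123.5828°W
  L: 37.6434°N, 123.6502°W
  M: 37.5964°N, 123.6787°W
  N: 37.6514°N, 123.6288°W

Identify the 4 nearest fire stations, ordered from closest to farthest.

C, N, I, E

Distances from 37.6381°N, 123.6193°W:
A: √((0.0282·111.32)² + (0.0010·88.17)²) = √(9.854727 + 0.007774) = 3.1405 km
B: √((0.0261·111.32)² + (-0.0181·88.17)²) = √(8.441651 + 2.546823) = 3.3149 km
C: √((0.0005·111.32)² + (-0.0119·88.17)²) = √(0.003098 + 1.100869) = 1.0507 km
D: √((0.0209·111.32)² + (-0.0557·88.17)²) = √(5.413012 + 24.118599) = 5.4343 km
E: √((0.0223·111.32)² + (-0.0048·88.17)²) = √(6.162488 + 0.179112) = 2.5183 km
F: √((0.0131·111.32)² + (0.0316·88.17)²) = √(2.126616 + 7.762754) = 3.1447 km
G: √((0.0297·111.32)² + (0.0351·88.17)²) = √(10.930985 + 9.577583) = 4.5286 km
H: √((0.0245·111.32)² + (0.0530·88.17)²) = √(7.438383 + 21.837022) = 5.4107 km
I: √((0.0098·111.32)² + (0.0209·88.17)²) = √(1.190141 + 3.395739) = 2.1415 km
J: √((-0.0671·111.32)² + (-0.0074·88.17)²) = √(55.794506 + 0.425701) = 7.4980 km
K: √((-0.0407·111.32)² + (0.0365·88.17)²) = √(20.527460 + 10.356843) = 5.5574 km
L: √((0.0053·111.32)² + (-0.0309·88.17)²) = √(0.348095 + 7.422644) = 2.7876 km
M: √((-0.0417·111.32)² + (-0.0594·88.17)²) = √(21.548572 + 27.429290) = 6.9984 km
N: √((0.0133·111.32)² + (-0.0095·88.17)²) = √(2.192046 + 0.701599) = 1.7011 km
Sorted: C (1.0507 km) < N (1.7011 km) < I (2.1415 km) < E (2.5183 km) < L (2.7876 km) < A (3.1405 km) < …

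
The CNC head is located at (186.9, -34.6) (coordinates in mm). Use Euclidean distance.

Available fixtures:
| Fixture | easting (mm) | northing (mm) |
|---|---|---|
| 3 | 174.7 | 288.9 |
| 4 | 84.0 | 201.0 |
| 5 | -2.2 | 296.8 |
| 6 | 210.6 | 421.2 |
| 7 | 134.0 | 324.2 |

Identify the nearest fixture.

Distances from (186.9, -34.6):
3: 323.7 mm
4: 257.1 mm
5: 381.6 mm
6: 456.4 mm
7: 362.7 mm
Minimum: 4 at 257.1 mm.

4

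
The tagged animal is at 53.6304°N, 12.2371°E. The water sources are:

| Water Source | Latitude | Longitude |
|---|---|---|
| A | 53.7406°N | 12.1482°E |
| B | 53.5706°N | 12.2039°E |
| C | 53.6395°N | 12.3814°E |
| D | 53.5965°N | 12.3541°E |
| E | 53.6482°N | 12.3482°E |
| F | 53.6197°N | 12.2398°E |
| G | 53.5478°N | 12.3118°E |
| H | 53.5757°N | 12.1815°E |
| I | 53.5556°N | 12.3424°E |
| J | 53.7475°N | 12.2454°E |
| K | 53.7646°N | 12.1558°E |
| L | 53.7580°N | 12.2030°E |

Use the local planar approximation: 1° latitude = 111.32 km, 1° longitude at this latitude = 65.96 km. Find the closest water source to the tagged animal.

F

Distances from 53.6304°N, 12.2371°E:
A: 13.5969 km
B: 7.0079 km
C: 9.5718 km
D: 8.5906 km
E: 7.5913 km
F: 1.2044 km
G: 10.4320 km
H: 7.1083 km
I: 10.8432 km
J: 13.0471 km
K: 15.8725 km
L: 14.3814 km
Minimum: F at 1.2044 km.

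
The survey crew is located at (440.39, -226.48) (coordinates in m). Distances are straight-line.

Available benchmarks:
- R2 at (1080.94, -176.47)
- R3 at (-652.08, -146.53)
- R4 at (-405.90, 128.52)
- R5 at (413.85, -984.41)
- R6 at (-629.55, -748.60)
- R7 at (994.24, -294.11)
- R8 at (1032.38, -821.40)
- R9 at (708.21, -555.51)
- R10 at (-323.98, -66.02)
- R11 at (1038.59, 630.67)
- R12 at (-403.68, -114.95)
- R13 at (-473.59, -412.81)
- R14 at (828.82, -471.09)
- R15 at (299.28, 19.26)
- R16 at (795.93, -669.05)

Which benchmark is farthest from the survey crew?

R6

Distances from (440.39, -226.48):
R2: 642.50 m
R3: 1095.39 m
R4: 917.73 m
R5: 758.39 m
R6: 1190.54 m
R7: 557.96 m
R8: 839.27 m
R9: 424.25 m
R10: 781.03 m
R11: 1045.25 m
R12: 851.41 m
R13: 932.78 m
R14: 459.03 m
R15: 283.37 m
R16: 567.69 m
Maximum: R6 at 1190.54 m.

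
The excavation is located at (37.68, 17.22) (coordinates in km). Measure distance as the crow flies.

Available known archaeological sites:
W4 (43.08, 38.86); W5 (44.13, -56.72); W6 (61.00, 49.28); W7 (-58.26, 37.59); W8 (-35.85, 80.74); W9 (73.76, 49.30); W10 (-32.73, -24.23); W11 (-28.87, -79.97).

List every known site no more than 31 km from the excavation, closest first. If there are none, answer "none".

Distances from (37.68, 17.22):
W4: 22.30 km
W5: 74.22 km
W6: 39.64 km
W7: 98.08 km
W8: 97.17 km
W9: 48.28 km
W10: 81.70 km
W11: 117.79 km
Threshold 31 km: W4 (22.30 km) is within range.

W4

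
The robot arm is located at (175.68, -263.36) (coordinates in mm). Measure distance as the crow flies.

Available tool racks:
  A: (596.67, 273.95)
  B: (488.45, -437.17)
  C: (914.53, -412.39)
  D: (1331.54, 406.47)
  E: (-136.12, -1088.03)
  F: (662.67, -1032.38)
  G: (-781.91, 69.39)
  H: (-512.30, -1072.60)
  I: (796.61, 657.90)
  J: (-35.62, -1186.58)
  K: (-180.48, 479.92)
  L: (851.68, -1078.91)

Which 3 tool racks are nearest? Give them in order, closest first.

Distances from (175.68, -263.36):
A: √((420.99)² + (537.31)²) = √(177232.5801 + 288702.0361) = 682.59 mm
B: √((312.77)² + (-173.81)²) = √(97825.0729 + 30209.9161) = 357.82 mm
C: √((738.85)² + (-149.03)²) = √(545899.3225 + 22209.9409) = 753.73 mm
D: √((1155.86)² + (669.83)²) = √(1336012.3396 + 448672.2289) = 1335.92 mm
E: √((-311.80)² + (-824.67)²) = √(97219.2400 + 680080.6089) = 881.65 mm
F: √((486.99)² + (-769.02)²) = √(237159.2601 + 591391.7604) = 910.25 mm
G: √((-957.59)² + (332.75)²) = √(916978.6081 + 110722.5625) = 1013.76 mm
H: √((-687.98)² + (-809.24)²) = √(473316.4804 + 654869.3776) = 1062.16 mm
I: √((620.93)² + (921.26)²) = √(385554.0649 + 848719.9876) = 1110.98 mm
J: √((-211.30)² + (-923.22)²) = √(44647.6900 + 852335.1684) = 947.09 mm
K: √((-356.16)² + (743.28)²) = √(126849.9456 + 552465.1584) = 824.21 mm
L: √((676.00)² + (-815.55)²) = √(456976.0000 + 665121.8025) = 1059.29 mm
Sorted: B (357.82 mm) < A (682.59 mm) < C (753.73 mm) < K (824.21 mm) < E (881.65 mm) < …

B, A, C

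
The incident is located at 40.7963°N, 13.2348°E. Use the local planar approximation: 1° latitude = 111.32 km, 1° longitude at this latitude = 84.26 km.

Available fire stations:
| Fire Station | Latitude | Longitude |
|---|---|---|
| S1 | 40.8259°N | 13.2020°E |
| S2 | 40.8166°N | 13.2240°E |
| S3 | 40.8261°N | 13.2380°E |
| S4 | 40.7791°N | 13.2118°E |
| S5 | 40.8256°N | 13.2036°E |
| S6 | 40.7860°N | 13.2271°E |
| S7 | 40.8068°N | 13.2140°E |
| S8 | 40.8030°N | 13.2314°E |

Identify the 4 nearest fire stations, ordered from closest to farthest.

Distances from 40.7963°N, 13.2348°E:
S1: √((0.0296·111.32)² + (-0.0328·84.26)²) = √(10.857499 + 7.638192) = 4.3007 km
S2: √((0.0203·111.32)² + (-0.0108·84.26)²) = √(5.106678 + 0.828115) = 2.4361 km
S3: √((0.0298·111.32)² + (0.0032·84.26)²) = √(11.004718 + 0.072701) = 3.3283 km
S4: √((-0.0172·111.32)² + (-0.0230·84.26)²) = √(3.666091 + 3.755766) = 2.7243 km
S5: √((0.0293·111.32)² + (-0.0312·84.26)²) = √(10.638530 + 6.911178) = 4.1892 km
S6: √((-0.0103·111.32)² + (-0.0077·84.26)²) = √(1.314682 + 0.420944) = 1.3174 km
S7: √((0.0105·111.32)² + (-0.0208·84.26)²) = √(1.366234 + 3.071635) = 2.1066 km
S8: √((0.0067·111.32)² + (-0.0034·84.26)²) = √(0.556283 + 0.082073) = 0.7990 km
Sorted: S8 (0.7990 km) < S6 (1.3174 km) < S7 (2.1066 km) < S2 (2.4361 km) < S4 (2.7243 km) < S3 (3.3283 km) < …

S8, S6, S7, S2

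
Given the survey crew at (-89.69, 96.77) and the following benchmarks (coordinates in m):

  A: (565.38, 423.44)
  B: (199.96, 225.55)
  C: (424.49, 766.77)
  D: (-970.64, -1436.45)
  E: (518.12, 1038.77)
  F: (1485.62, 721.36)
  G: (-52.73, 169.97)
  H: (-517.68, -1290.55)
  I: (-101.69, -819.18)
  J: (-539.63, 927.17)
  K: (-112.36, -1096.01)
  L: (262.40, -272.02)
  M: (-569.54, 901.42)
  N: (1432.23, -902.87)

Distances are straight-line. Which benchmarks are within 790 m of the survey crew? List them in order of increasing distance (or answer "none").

G, B, L, A

Distances from (-89.69, 96.77):
A: √((655.07)² + (326.67)²) = √(429116.7049 + 106713.2889) = 732.00 m
B: √((289.65)² + (128.78)²) = √(83897.1225 + 16584.2884) = 316.99 m
C: √((514.18)² + (670.00)²) = √(264381.0724 + 448900.0000) = 844.56 m
D: √((-880.95)² + (-1533.22)²) = √(776072.9025 + 2350763.5684) = 1768.29 m
E: √((607.81)² + (942.00)²) = √(369432.9961 + 887364.0000) = 1121.07 m
F: √((1575.31)² + (624.59)²) = √(2481601.5961 + 390112.6681) = 1694.61 m
G: √((36.96)² + (73.20)²) = √(1366.0416 + 5358.2400) = 82.00 m
H: √((-427.99)² + (-1387.32)²) = √(183175.4401 + 1924656.7824) = 1451.84 m
I: √((-12.00)² + (-915.95)²) = √(144.0000 + 838964.4025) = 916.03 m
J: √((-449.94)² + (830.40)²) = √(202446.0036 + 689564.1600) = 944.46 m
K: √((-22.67)² + (-1192.78)²) = √(513.9289 + 1422724.1284) = 1193.00 m
L: √((352.09)² + (-368.79)²) = √(123967.3681 + 136006.0641) = 509.88 m
M: √((-479.85)² + (804.65)²) = √(230256.0225 + 647461.6225) = 936.87 m
N: √((1521.92)² + (-999.64)²) = √(2316240.4864 + 999280.1296) = 1820.86 m
Threshold 790 m: G (82.00 m), B (316.99 m), L (509.88 m), A (732.00 m) are within range.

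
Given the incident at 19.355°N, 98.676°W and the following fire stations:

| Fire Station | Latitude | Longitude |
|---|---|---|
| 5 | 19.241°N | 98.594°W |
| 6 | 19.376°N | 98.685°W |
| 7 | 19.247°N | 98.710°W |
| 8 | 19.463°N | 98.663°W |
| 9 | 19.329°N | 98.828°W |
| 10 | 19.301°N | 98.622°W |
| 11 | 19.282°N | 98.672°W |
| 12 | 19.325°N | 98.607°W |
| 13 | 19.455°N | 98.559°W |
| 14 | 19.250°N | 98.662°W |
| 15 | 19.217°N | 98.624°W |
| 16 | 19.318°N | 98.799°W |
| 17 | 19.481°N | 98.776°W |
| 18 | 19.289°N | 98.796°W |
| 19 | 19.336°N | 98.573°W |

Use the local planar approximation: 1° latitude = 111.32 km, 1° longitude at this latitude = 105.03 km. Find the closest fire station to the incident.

6

Distances from 19.355°N, 98.676°W:
5: √((-0.114·111.32)² + (0.082·105.03)²) = √(161.04828 + 74.17447) = 15.337 km
6: √((0.021·111.32)² + (-0.009·105.03)²) = √(5.46493 + 0.89354) = 2.522 km
7: √((-0.108·111.32)² + (-0.034·105.03)²) = √(144.54195 + 12.75218) = 12.542 km
8: √((0.108·111.32)² + (0.013·105.03)²) = √(144.54195 + 1.86429) = 12.100 km
9: √((-0.026·111.32)² + (-0.152·105.03)²) = √(8.37709 + 254.86718) = 16.225 km
10: √((-0.054·111.32)² + (0.054·105.03)²) = √(36.13549 + 32.16727) = 8.265 km
11: √((-0.073·111.32)² + (0.004·105.03)²) = √(66.03773 + 0.17650) = 8.137 km
12: √((-0.030·111.32)² + (0.069·105.03)²) = √(11.15293 + 52.52002) = 7.980 km
13: √((0.100·111.32)² + (0.117·105.03)²) = √(123.92142 + 151.00748) = 16.581 km
14: √((-0.105·111.32)² + (0.014·105.03)²) = √(136.62337 + 2.16213) = 11.781 km
15: √((-0.138·111.32)² + (0.052·105.03)²) = √(235.99596 + 29.82864) = 16.304 km
16: √((-0.037·111.32)² + (-0.123·105.03)²) = √(16.96484 + 166.89255) = 13.559 km
17: √((0.126·111.32)² + (-0.100·105.03)²) = √(196.73765 + 110.31301) = 17.523 km
18: √((-0.066·111.32)² + (-0.120·105.03)²) = √(53.98017 + 158.85073) = 14.589 km
19: √((-0.019·111.32)² + (0.103·105.03)²) = √(4.47356 + 117.03107) = 11.023 km
Minimum: 6 at 2.522 km.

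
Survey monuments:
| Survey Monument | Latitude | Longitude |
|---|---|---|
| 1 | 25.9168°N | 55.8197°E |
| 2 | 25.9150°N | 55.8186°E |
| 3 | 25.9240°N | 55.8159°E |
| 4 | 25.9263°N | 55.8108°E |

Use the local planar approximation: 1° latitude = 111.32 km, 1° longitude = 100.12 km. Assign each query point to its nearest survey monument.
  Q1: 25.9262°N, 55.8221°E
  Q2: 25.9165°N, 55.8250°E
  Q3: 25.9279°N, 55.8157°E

Q1 at 25.9262°N, 55.8221°E:
  1: 1.0736 km
  2: 1.2951 km
  3: 0.6673 km
  4: 1.1314 km
  → nearest: 3 (0.6673 km)
Q2 at 25.9165°N, 55.8250°E:
  1: 0.5317 km
  2: 0.6622 km
  3: 1.2358 km
  4: 1.7920 km
  → nearest: 1 (0.5317 km)
Q3 at 25.9279°N, 55.8157°E:
  1: 1.2989 km
  2: 1.4651 km
  3: 0.4346 km
  4: 0.5219 km
  → nearest: 3 (0.4346 km)

Q1→3; Q2→1; Q3→3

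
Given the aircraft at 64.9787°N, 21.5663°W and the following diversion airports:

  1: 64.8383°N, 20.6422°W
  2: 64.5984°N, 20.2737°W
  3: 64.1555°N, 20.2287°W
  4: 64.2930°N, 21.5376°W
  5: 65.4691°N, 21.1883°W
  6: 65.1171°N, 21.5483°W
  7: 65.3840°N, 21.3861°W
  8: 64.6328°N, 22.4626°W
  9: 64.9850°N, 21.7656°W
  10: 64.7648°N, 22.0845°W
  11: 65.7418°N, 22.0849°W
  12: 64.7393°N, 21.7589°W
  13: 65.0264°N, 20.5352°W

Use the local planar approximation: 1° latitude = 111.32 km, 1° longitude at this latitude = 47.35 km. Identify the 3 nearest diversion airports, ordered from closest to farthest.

9, 6, 12

Distances from 64.9787°N, 21.5663°W:
1: 46.4637 km
2: 74.4195 km
3: 111.3957 km
4: 76.3442 km
5: 57.4505 km
6: 15.4302 km
7: 45.9177 km
8: 57.3046 km
9: 9.4629 km
10: 34.1911 km
11: 88.4262 km
12: 28.1672 km
13: 49.1105 km
Sorted: 9 (9.4629 km) < 6 (15.4302 km) < 12 (28.1672 km) < 10 (34.1911 km) < 7 (45.9177 km) < …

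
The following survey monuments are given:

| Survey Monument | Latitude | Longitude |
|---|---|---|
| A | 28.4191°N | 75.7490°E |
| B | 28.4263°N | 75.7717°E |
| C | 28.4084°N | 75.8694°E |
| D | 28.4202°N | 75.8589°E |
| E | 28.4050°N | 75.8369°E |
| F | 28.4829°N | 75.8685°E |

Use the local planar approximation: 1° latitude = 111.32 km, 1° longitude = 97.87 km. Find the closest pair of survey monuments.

C and D

Pairwise distances:
C–D: 1.6678 km
A–B: 2.3618 km
D–E: 2.7384 km
C–E: 3.2032 km
B–E: 6.8074 km
D–F: 7.0427 km
C–F: 8.2938 km
B–D: 8.5612 km
A–E: 8.7448 km
E–F: 9.2068 km
B–C: 9.7673 km
A–D: 10.7566 km
B–F: 11.3777 km
A–C: 11.8436 km
A–F: 13.6830 km
Closest pair: C–D at 1.6678 km.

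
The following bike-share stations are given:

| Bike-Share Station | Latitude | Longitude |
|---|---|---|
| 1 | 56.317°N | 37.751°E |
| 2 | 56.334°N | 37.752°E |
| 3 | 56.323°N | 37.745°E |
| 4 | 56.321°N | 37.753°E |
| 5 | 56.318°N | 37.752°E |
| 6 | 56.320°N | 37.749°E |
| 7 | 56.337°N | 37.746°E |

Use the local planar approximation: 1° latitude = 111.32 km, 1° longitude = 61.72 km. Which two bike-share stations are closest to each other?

Pairwise distances:
1–5: √((0.001·111.32)² + (0.001·61.72)²) = √(0.01239 + 0.00381) = 0.127 km
4–6: √((-0.001·111.32)² + (-0.004·61.72)²) = √(0.01239 + 0.06095) = 0.271 km
5–6: √((0.002·111.32)² + (-0.003·61.72)²) = √(0.04957 + 0.03428) = 0.290 km
4–5: √((-0.003·111.32)² + (-0.001·61.72)²) = √(0.11153 + 0.00381) = 0.340 km
1–6: √((0.003·111.32)² + (-0.002·61.72)²) = √(0.11153 + 0.01524) = 0.356 km
3–6: √((-0.003·111.32)² + (0.004·61.72)²) = √(0.11153 + 0.06095) = 0.415 km
1–4: √((0.004·111.32)² + (0.002·61.72)²) = √(0.19827 + 0.01524) = 0.462 km
2–7: √((0.003·111.32)² + (-0.006·61.72)²) = √(0.11153 + 0.13714) = 0.499 km
3–4: √((-0.002·111.32)² + (0.008·61.72)²) = √(0.04957 + 0.24380) = 0.542 km
3–5: √((-0.005·111.32)² + (0.007·61.72)²) = √(0.30980 + 0.18666) = 0.705 km
1–3: √((0.006·111.32)² + (-0.006·61.72)²) = √(0.44612 + 0.13714) = 0.764 km
2–3: √((-0.011·111.32)² + (-0.007·61.72)²) = √(1.49945 + 0.18666) = 1.299 km
2–4: √((-0.013·111.32)² + (0.001·61.72)²) = √(2.09427 + 0.00381) = 1.448 km
3–7: √((0.014·111.32)² + (0.001·61.72)²) = √(2.42886 + 0.00381) = 1.560 km
2–6: √((-0.014·111.32)² + (-0.003·61.72)²) = √(2.42886 + 0.03428) = 1.569 km
2–5: √((-0.016·111.32)² + (0.000·61.72)²) = √(3.17239 + 0.00000) = 1.781 km
4–7: √((0.016·111.32)² + (-0.007·61.72)²) = √(3.17239 + 0.18666) = 1.833 km
1–2: √((0.017·111.32)² + (0.001·61.72)²) = √(3.58133 + 0.00381) = 1.893 km
6–7: √((0.017·111.32)² + (-0.003·61.72)²) = √(3.58133 + 0.03428) = 1.901 km
5–7: √((0.019·111.32)² + (-0.006·61.72)²) = √(4.47356 + 0.13714) = 2.147 km
1–7: √((0.020·111.32)² + (-0.005·61.72)²) = √(4.95686 + 0.09523) = 2.248 km
Closest pair: 1–5 at 0.127 km.

1 and 5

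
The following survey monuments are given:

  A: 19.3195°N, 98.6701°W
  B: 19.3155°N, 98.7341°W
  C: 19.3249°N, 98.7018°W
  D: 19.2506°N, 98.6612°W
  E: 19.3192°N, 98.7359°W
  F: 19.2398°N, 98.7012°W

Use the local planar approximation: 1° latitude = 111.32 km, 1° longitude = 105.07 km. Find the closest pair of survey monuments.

Pairwise distances:
A–B: 6.7392 km
A–C: 3.3845 km
A–D: 7.7267 km
A–E: 6.9137 km
A–F: 9.4548 km
B–C: 3.5514 km
B–D: 10.5293 km
B–E: 0.4532 km
B–F: 9.1084 km
C–D: 9.3063 km
C–E: 3.6386 km
C–F: 9.4735 km
D–E: 10.9508 km
D–F: 4.3714 km
E–F: 9.5612 km
Closest pair: B–E at 0.4532 km.

B and E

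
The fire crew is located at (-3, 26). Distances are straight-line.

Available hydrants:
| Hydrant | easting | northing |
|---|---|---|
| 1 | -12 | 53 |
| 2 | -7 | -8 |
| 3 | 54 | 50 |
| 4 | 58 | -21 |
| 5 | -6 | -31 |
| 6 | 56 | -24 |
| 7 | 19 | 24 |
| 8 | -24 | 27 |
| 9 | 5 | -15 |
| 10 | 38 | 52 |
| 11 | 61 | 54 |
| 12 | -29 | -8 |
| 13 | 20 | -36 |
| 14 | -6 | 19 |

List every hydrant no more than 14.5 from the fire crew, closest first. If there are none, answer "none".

14

Distances from (-3, 26):
1: 28.5
2: 34.2
3: 61.8
4: 77.0
5: 57.1
6: 77.3
7: 22.1
8: 21.0
9: 41.8
10: 48.5
11: 69.9
12: 42.8
13: 66.1
14: 7.6
Threshold 14.5: 14 (7.6) is within range.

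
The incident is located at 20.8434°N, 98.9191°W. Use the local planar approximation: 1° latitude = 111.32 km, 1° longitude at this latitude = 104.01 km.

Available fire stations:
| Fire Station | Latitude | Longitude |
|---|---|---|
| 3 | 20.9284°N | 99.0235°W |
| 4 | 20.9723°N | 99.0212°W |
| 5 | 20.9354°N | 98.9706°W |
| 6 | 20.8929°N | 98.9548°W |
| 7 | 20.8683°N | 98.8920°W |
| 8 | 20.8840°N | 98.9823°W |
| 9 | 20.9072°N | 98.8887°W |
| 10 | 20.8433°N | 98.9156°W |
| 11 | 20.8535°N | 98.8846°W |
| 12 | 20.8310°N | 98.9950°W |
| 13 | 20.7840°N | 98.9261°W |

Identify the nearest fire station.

Distances from 20.8434°N, 98.9191°W:
3: 14.4029 km
4: 17.8513 km
5: 11.5577 km
6: 6.6447 km
7: 3.9532 km
8: 7.9773 km
9: 7.7743 km
10: 0.3642 km
11: 3.7604 km
12: 8.0141 km
13: 6.6524 km
Minimum: 10 at 0.3642 km.

10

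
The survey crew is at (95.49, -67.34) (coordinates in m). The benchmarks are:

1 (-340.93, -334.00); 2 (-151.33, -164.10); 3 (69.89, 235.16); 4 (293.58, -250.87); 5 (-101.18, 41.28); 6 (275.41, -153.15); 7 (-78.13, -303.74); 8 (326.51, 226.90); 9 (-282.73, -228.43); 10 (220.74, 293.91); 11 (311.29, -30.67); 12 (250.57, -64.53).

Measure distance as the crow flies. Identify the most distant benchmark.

1

Distances from (95.49, -67.34):
1: 511.44 m
2: 265.11 m
3: 303.58 m
4: 270.04 m
5: 224.67 m
6: 199.34 m
7: 293.31 m
8: 374.10 m
9: 411.10 m
10: 382.35 m
11: 218.89 m
12: 155.11 m
Maximum: 1 at 511.44 m.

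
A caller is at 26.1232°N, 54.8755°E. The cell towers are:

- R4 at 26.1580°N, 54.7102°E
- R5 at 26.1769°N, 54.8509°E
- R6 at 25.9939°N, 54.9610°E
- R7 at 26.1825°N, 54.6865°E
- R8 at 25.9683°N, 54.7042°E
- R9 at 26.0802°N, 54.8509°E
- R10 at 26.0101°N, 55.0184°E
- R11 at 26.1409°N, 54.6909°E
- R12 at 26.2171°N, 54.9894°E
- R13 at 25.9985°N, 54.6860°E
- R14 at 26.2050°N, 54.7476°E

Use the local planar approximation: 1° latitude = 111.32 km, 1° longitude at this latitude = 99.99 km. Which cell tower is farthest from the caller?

R8

Distances from 26.1232°N, 54.8755°E:
R4: 16.9763 km
R5: 6.4642 km
R6: 16.7411 km
R7: 20.0179 km
R8: 24.3046 km
R9: 5.3818 km
R10: 19.0441 km
R11: 18.5630 km
R12: 15.4587 km
R13: 23.4889 km
R14: 15.6994 km
Maximum: R8 at 24.3046 km.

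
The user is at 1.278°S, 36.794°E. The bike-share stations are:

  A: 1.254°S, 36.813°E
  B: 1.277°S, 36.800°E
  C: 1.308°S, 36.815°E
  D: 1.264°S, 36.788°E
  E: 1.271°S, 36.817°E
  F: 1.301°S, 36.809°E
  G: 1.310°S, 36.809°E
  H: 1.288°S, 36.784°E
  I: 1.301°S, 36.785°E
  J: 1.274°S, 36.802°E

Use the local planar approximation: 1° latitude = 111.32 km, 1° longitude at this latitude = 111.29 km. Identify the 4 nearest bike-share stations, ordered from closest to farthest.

B, J, H, D

Distances from 1.278°S, 36.794°E:
A: 3.407 km
B: 0.677 km
C: 4.076 km
D: 1.696 km
E: 2.676 km
F: 3.056 km
G: 3.934 km
H: 1.574 km
I: 2.749 km
J: 0.995 km
Sorted: B (0.677 km) < J (0.995 km) < H (1.574 km) < D (1.696 km) < E (2.676 km) < I (2.749 km) < …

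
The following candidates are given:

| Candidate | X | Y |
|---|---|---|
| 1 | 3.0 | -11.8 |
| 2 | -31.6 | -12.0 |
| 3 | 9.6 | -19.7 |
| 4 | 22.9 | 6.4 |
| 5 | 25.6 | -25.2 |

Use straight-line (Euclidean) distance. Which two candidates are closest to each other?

1 and 3

Pairwise distances:
1–2: √((-34.6)² + (-0.2)²) = √(1197.160 + 0.040) = 34.6
1–3: √((6.6)² + (-7.9)²) = √(43.560 + 62.410) = 10.3
1–4: √((19.9)² + (18.2)²) = √(396.010 + 331.240) = 27.0
1–5: √((22.6)² + (-13.4)²) = √(510.760 + 179.560) = 26.3
2–3: √((41.2)² + (-7.7)²) = √(1697.440 + 59.290) = 41.9
2–4: √((54.5)² + (18.4)²) = √(2970.250 + 338.560) = 57.5
2–5: √((57.2)² + (-13.2)²) = √(3271.840 + 174.240) = 58.7
3–4: √((13.3)² + (26.1)²) = √(176.890 + 681.210) = 29.3
3–5: √((16.0)² + (-5.5)²) = √(256.000 + 30.250) = 16.9
4–5: √((2.7)² + (-31.6)²) = √(7.290 + 998.560) = 31.7
Closest pair: 1–3 at 10.3.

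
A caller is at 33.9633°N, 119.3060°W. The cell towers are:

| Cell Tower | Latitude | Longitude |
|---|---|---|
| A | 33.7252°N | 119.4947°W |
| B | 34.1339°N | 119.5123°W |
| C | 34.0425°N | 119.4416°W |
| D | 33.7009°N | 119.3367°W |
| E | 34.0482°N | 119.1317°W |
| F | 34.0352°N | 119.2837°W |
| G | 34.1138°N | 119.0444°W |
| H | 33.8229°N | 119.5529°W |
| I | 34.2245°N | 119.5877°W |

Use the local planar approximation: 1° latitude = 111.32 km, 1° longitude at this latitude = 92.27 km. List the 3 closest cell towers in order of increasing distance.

Distances from 33.9633°N, 119.3060°W:
A: √((-0.2381·111.32)² + (-0.1887·92.27)²) = √(702.530504 + 303.155074) = 31.7125 km
B: √((0.1706·111.32)² + (-0.2063·92.27)²) = √(360.665374 + 362.342684) = 26.8888 km
C: √((0.0792·111.32)² + (-0.1356·92.27)²) = √(77.731448 + 156.545440) = 15.3061 km
D: √((-0.2624·111.32)² + (-0.0307·92.27)²) = √(853.245599 + 8.024127) = 29.3474 km
E: √((0.0849·111.32)² + (0.1743·92.27)²) = √(89.322686 + 258.651985) = 18.6541 km
F: √((0.0719·111.32)² + (0.0223·92.27)²) = √(64.062543 + 4.233804) = 8.2642 km
G: √((0.1505·111.32)² + (0.2616·92.27)²) = √(280.685123 + 582.634934) = 29.3823 km
H: √((-0.1404·111.32)² + (-0.2469·92.27)²) = √(244.275894 + 518.995056) = 27.6274 km
I: √((0.2612·111.32)² + (-0.2817·92.27)²) = √(845.459368 + 675.607925) = 39.0009 km
Sorted: F (8.2642 km) < C (15.3061 km) < E (18.6541 km) < B (26.8888 km) < H (27.6274 km) < …

F, C, E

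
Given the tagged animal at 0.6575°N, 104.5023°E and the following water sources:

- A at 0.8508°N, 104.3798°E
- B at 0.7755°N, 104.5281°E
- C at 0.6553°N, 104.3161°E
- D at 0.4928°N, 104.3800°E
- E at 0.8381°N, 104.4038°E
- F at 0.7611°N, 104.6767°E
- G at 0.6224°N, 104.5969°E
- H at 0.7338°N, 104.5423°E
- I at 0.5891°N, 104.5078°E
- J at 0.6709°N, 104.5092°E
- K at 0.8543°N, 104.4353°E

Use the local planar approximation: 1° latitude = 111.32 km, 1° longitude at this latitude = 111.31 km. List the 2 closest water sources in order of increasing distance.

Distances from 0.6575°N, 104.5023°E:
A: √((0.1933·111.32)² + (-0.1225·111.31)²) = √(463.031038 + 185.926178) = 25.4746 km
B: √((0.1180·111.32)² + (0.0258·111.31)²) = √(172.548191 + 8.247224) = 13.4460 km
C: √((-0.0022·111.32)² + (-0.1862·111.31)²) = √(0.059978 + 429.563843) = 20.7274 km
D: √((-0.1647·111.32)² + (-0.1223·111.31)²) = √(336.150370 + 185.319568) = 22.8357 km
E: √((0.1806·111.32)² + (-0.0985·111.31)²) = √(404.186578 + 120.210063) = 22.8997 km
F: √((0.1036·111.32)² + (0.1744·111.31)²) = √(133.004369 + 376.843759) = 22.5798 km
G: √((-0.0351·111.32)² + (0.0946·111.31)²) = √(15.267243 + 110.879342) = 11.2315 km
H: √((0.0763·111.32)² + (0.0400·111.31)²) = √(72.143211 + 19.823866) = 9.5899 km
I: √((-0.0684·111.32)² + (0.0055·111.31)²) = √(57.977382 + 0.374795) = 7.6389 km
J: √((0.0134·111.32)² + (0.0069·111.31)²) = √(2.225133 + 0.589884) = 1.6778 km
K: √((0.1968·111.32)² + (-0.0670·111.31)²) = √(479.950649 + 55.618333) = 23.1424 km
Sorted: J (1.6778 km) < I (7.6389 km) < H (9.5899 km) < G (11.2315 km) < …

J, I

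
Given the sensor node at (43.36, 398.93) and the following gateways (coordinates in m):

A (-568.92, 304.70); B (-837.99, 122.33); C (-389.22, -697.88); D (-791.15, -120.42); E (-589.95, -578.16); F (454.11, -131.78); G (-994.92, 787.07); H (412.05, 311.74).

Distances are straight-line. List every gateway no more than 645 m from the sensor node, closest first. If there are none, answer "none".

H, A

Distances from (43.36, 398.93):
A: 619.49 m
B: 923.73 m
C: 1179.03 m
D: 982.92 m
E: 1164.38 m
F: 671.10 m
G: 1108.46 m
H: 378.86 m
Threshold 645 m: H (378.86 m), A (619.49 m) are within range.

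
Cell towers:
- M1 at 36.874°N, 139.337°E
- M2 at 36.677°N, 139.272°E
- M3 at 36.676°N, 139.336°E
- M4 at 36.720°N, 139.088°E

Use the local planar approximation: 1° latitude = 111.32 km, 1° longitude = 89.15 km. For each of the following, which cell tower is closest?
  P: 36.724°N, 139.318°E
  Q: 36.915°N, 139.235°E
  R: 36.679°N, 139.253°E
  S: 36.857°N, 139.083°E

P at 36.724°N, 139.318°E:
  M1: √((0.150·111.32)² + (0.019·89.15)²) = √(278.82320 + 2.86913) = 16.784 km
  M2: √((-0.047·111.32)² + (-0.046·89.15)²) = √(27.37424 + 16.81738) = 6.648 km
  M3: √((-0.048·111.32)² + (0.018·89.15)²) = √(28.55150 + 2.57506) = 5.579 km
  M4: √((-0.004·111.32)² + (-0.230·89.15)²) = √(0.19827 + 420.43452) = 20.509 km
  → nearest: M3 (5.579 km)
Q at 36.915°N, 139.235°E:
  M1: √((-0.041·111.32)² + (0.102·89.15)²) = √(20.83119 + 82.68810) = 10.174 km
  M2: √((-0.238·111.32)² + (0.037·89.15)²) = √(701.94051 + 10.88043) = 26.699 km
  M3: √((-0.239·111.32)² + (0.101·89.15)²) = √(707.85157 + 81.07472) = 28.088 km
  M4: √((-0.195·111.32)² + (-0.147·89.15)²) = √(471.21121 + 171.74234) = 25.357 km
  → nearest: M1 (10.174 km)
R at 36.679°N, 139.253°E:
  M1: √((0.195·111.32)² + (0.084·89.15)²) = √(471.21121 + 56.07913) = 22.963 km
  M2: √((-0.002·111.32)² + (0.019·89.15)²) = √(0.04957 + 2.86913) = 1.708 km
  M3: √((-0.003·111.32)² + (0.083·89.15)²) = √(0.11153 + 54.75186) = 7.407 km
  M4: √((0.041·111.32)² + (-0.165·89.15)²) = √(20.83119 + 216.37675) = 15.402 km
  → nearest: M2 (1.708 km)
S at 36.857°N, 139.083°E:
  M1: √((0.017·111.32)² + (0.254·89.15)²) = √(3.58133 + 512.75526) = 22.723 km
  M2: √((-0.180·111.32)² + (0.189·89.15)²) = √(401.50541 + 283.90060) = 26.180 km
  M3: √((-0.181·111.32)² + (0.253·89.15)²) = √(405.97898 + 508.72577) = 30.244 km
  M4: √((-0.137·111.32)² + (0.005·89.15)²) = √(232.58812 + 0.19869) = 15.257 km
  → nearest: M4 (15.257 km)

P→M3; Q→M1; R→M2; S→M4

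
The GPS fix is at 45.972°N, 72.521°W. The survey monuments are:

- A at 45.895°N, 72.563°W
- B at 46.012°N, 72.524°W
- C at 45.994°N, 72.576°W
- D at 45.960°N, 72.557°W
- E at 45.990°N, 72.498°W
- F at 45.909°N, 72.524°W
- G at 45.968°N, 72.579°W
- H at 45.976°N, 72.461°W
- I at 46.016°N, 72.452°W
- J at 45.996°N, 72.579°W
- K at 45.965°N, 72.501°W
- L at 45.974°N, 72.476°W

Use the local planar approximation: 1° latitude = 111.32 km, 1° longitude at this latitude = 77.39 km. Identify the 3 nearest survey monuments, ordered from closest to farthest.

K, E, D

Distances from 45.972°N, 72.521°W:
A: √((-0.077·111.32)² + (-0.042·77.39)²) = √(73.47301 + 10.56497) = 9.167 km
B: √((0.040·111.32)² + (-0.003·77.39)²) = √(19.82743 + 0.05390) = 4.459 km
C: √((0.022·111.32)² + (-0.055·77.39)²) = √(5.99780 + 18.11737) = 4.911 km
D: √((-0.012·111.32)² + (-0.036·77.39)²) = √(1.78447 + 7.76202) = 3.090 km
E: √((0.018·111.32)² + (0.023·77.39)²) = √(4.01505 + 3.16829) = 2.680 km
F: √((-0.063·111.32)² + (-0.003·77.39)²) = √(49.18441 + 0.05390) = 7.017 km
G: √((-0.004·111.32)² + (-0.058·77.39)²) = √(0.19827 + 20.14771) = 4.511 km
H: √((0.004·111.32)² + (0.060·77.39)²) = √(0.19827 + 21.56116) = 4.665 km
I: √((0.044·111.32)² + (0.069·77.39)²) = √(23.99119 + 28.51464) = 7.246 km
J: √((0.024·111.32)² + (-0.058·77.39)²) = √(7.13787 + 20.14771) = 5.224 km
K: √((-0.007·111.32)² + (0.020·77.39)²) = √(0.60721 + 2.39568) = 1.733 km
L: √((0.002·111.32)² + (0.045·77.39)²) = √(0.04957 + 12.12815) = 3.490 km
Sorted: K (1.733 km) < E (2.680 km) < D (3.090 km) < L (3.490 km) < B (4.459 km) < …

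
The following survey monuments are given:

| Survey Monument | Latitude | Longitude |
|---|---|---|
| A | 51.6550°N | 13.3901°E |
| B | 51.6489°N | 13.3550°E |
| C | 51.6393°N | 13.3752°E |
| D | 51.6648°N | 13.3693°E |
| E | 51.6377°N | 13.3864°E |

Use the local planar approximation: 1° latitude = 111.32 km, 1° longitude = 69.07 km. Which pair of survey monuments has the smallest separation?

C and E

Pairwise distances:
A–B: 2.5177 km
A–C: 2.0282 km
A–D: 1.8039 km
A–E: 1.9427 km
B–C: 1.7575 km
B–D: 2.0269 km
B–E: 2.5016 km
C–D: 2.8678 km
C–E: 0.7938 km
D–E: 3.2397 km
Closest pair: C–E at 0.7938 km.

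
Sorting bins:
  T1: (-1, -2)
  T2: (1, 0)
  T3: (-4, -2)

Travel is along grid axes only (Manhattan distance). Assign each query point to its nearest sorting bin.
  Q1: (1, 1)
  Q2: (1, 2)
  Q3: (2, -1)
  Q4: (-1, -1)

Q1 at (1, 1):
  T1: |-2| + |-3| = 2 + 3 = 5
  T2: |0| + |-1| = 0 + 1 = 1
  T3: |-5| + |-3| = 5 + 3 = 8
  → nearest: T2 (1)
Q2 at (1, 2):
  T1: |-2| + |-4| = 2 + 4 = 6
  T2: |0| + |-2| = 0 + 2 = 2
  T3: |-5| + |-4| = 5 + 4 = 9
  → nearest: T2 (2)
Q3 at (2, -1):
  T1: |-3| + |-1| = 3 + 1 = 4
  T2: |-1| + |1| = 1 + 1 = 2
  T3: |-6| + |-1| = 6 + 1 = 7
  → nearest: T2 (2)
Q4 at (-1, -1):
  T1: |0| + |-1| = 0 + 1 = 1
  T2: |2| + |1| = 2 + 1 = 3
  T3: |-3| + |-1| = 3 + 1 = 4
  → nearest: T1 (1)

Q1→T2; Q2→T2; Q3→T2; Q4→T1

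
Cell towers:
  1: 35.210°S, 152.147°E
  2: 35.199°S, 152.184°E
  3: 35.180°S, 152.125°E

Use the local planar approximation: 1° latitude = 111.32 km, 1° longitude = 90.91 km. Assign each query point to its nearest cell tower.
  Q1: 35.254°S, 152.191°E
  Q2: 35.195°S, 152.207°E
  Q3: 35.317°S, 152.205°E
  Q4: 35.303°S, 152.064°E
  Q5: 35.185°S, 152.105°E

Q1→2; Q2→2; Q3→1; Q4→1; Q5→3

Q1 at 35.254°S, 152.191°E:
  1: √((0.044·111.32)² + (-0.044·90.91)²) = √(23.99119 + 16.00032) = 6.324 km
  2: √((0.055·111.32)² + (-0.007·90.91)²) = √(37.48623 + 0.40497) = 6.156 km
  3: √((0.074·111.32)² + (-0.066·90.91)²) = √(67.85937 + 36.00072) = 10.191 km
  → nearest: 2 (6.156 km)
Q2 at 35.195°S, 152.207°E:
  1: √((-0.015·111.32)² + (-0.060·90.91)²) = √(2.78823 + 29.75266) = 5.704 km
  2: √((-0.004·111.32)² + (-0.023·90.91)²) = √(0.19827 + 4.37199) = 2.138 km
  3: √((0.015·111.32)² + (-0.082·90.91)²) = √(2.78823 + 55.57136) = 7.639 km
  → nearest: 2 (2.138 km)
Q3 at 35.317°S, 152.205°E:
  1: √((0.107·111.32)² + (-0.058·90.91)²) = √(141.87764 + 27.80221) = 13.026 km
  2: √((0.118·111.32)² + (-0.021·90.91)²) = √(172.54819 + 3.64470) = 13.274 km
  3: √((0.137·111.32)² + (-0.080·90.91)²) = √(232.58812 + 52.89362) = 16.896 km
  → nearest: 1 (13.026 km)
Q4 at 35.303°S, 152.064°E:
  1: √((0.093·111.32)² + (0.083·90.91)²) = √(107.17964 + 56.93502) = 12.811 km
  2: √((0.104·111.32)² + (0.120·90.91)²) = √(134.03341 + 119.01064) = 15.907 km
  3: √((0.123·111.32)² + (0.061·90.91)²) = √(187.48072 + 30.75268) = 14.773 km
  → nearest: 1 (12.811 km)
Q5 at 35.185°S, 152.105°E:
  1: √((-0.025·111.32)² + (0.042·90.91)²) = √(7.74509 + 14.57880) = 4.725 km
  2: √((-0.014·111.32)² + (0.079·90.91)²) = √(2.42886 + 51.57954) = 7.349 km
  3: √((0.005·111.32)² + (0.020·90.91)²) = √(0.30980 + 3.30585) = 1.901 km
  → nearest: 3 (1.901 km)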